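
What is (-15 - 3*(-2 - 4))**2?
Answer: 9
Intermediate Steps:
(-15 - 3*(-2 - 4))**2 = (-15 - 3*(-6))**2 = (-15 + 18)**2 = 3**2 = 9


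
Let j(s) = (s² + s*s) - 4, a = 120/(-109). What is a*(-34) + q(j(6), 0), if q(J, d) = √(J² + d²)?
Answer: 11492/109 ≈ 105.43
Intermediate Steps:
a = -120/109 (a = 120*(-1/109) = -120/109 ≈ -1.1009)
j(s) = -4 + 2*s² (j(s) = (s² + s²) - 4 = 2*s² - 4 = -4 + 2*s²)
a*(-34) + q(j(6), 0) = -120/109*(-34) + √((-4 + 2*6²)² + 0²) = 4080/109 + √((-4 + 2*36)² + 0) = 4080/109 + √((-4 + 72)² + 0) = 4080/109 + √(68² + 0) = 4080/109 + √(4624 + 0) = 4080/109 + √4624 = 4080/109 + 68 = 11492/109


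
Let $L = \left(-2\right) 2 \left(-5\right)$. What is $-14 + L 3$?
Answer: $46$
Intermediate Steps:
$L = 20$ ($L = \left(-4\right) \left(-5\right) = 20$)
$-14 + L 3 = -14 + 20 \cdot 3 = -14 + 60 = 46$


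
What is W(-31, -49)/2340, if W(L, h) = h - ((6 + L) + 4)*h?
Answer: -539/1170 ≈ -0.46068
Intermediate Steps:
W(L, h) = h - h*(10 + L) (W(L, h) = h - (10 + L)*h = h - h*(10 + L))
W(-31, -49)/2340 = -1*(-49)*(9 - 31)/2340 = -1*(-49)*(-22)*(1/2340) = -1078*1/2340 = -539/1170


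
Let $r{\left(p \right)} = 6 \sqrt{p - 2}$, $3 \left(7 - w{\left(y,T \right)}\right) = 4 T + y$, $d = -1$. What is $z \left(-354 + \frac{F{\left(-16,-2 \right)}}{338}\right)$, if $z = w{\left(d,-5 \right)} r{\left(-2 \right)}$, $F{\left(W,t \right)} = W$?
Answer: $- \frac{10052112 i}{169} \approx - 59480.0 i$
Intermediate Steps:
$w{\left(y,T \right)} = 7 - \frac{4 T}{3} - \frac{y}{3}$ ($w{\left(y,T \right)} = 7 - \frac{4 T + y}{3} = 7 - \frac{y + 4 T}{3} = 7 - \left(\frac{y}{3} + \frac{4 T}{3}\right) = 7 - \frac{4 T}{3} - \frac{y}{3}$)
$r{\left(p \right)} = 6 \sqrt{-2 + p}$
$z = 168 i$ ($z = \left(7 - - \frac{20}{3} - - \frac{1}{3}\right) 6 \sqrt{-2 - 2} = \left(7 + \frac{20}{3} + \frac{1}{3}\right) 6 \sqrt{-4} = 14 \cdot 6 \cdot 2 i = 14 \cdot 12 i = 168 i \approx 168.0 i$)
$z \left(-354 + \frac{F{\left(-16,-2 \right)}}{338}\right) = 168 i \left(-354 - \frac{16}{338}\right) = 168 i \left(-354 - \frac{8}{169}\right) = 168 i \left(- \frac{59834}{169}\right) = - \frac{10052112 i}{169}$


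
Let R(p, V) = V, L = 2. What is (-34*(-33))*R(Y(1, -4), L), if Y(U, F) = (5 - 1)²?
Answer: 2244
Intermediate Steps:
Y(U, F) = 16 (Y(U, F) = 4² = 16)
(-34*(-33))*R(Y(1, -4), L) = -34*(-33)*2 = 1122*2 = 2244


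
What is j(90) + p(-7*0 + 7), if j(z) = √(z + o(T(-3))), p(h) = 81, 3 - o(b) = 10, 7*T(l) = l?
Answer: 81 + √83 ≈ 90.110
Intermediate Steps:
T(l) = l/7
o(b) = -7 (o(b) = 3 - 1*10 = 3 - 10 = -7)
j(z) = √(-7 + z) (j(z) = √(z - 7) = √(-7 + z))
j(90) + p(-7*0 + 7) = √(-7 + 90) + 81 = √83 + 81 = 81 + √83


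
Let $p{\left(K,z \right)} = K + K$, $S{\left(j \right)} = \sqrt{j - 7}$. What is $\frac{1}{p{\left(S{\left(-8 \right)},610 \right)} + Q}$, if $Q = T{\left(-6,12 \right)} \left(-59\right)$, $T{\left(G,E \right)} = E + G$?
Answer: $- \frac{59}{20896} - \frac{i \sqrt{15}}{62688} \approx -0.0028235 - 6.1782 \cdot 10^{-5} i$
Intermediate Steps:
$S{\left(j \right)} = \sqrt{-7 + j}$
$p{\left(K,z \right)} = 2 K$
$Q = -354$ ($Q = \left(12 - 6\right) \left(-59\right) = 6 \left(-59\right) = -354$)
$\frac{1}{p{\left(S{\left(-8 \right)},610 \right)} + Q} = \frac{1}{2 \sqrt{-7 - 8} - 354} = \frac{1}{2 \sqrt{-15} - 354} = \frac{1}{2 i \sqrt{15} - 354} = \frac{1}{-354 + 2 i \sqrt{15}}$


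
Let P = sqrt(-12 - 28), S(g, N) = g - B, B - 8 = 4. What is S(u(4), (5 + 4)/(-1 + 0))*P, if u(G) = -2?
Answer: -28*I*sqrt(10) ≈ -88.544*I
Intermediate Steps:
B = 12 (B = 8 + 4 = 12)
S(g, N) = -12 + g (S(g, N) = g - 1*12 = g - 12 = -12 + g)
P = 2*I*sqrt(10) (P = sqrt(-40) = 2*I*sqrt(10) ≈ 6.3246*I)
S(u(4), (5 + 4)/(-1 + 0))*P = (-12 - 2)*(2*I*sqrt(10)) = -28*I*sqrt(10)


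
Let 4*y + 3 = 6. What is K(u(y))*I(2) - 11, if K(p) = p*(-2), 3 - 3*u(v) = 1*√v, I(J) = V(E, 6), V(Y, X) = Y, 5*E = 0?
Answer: -11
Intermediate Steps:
E = 0 (E = (⅕)*0 = 0)
y = ¾ (y = -¾ + (¼)*6 = -¾ + 3/2 = ¾ ≈ 0.75000)
I(J) = 0
u(v) = 1 - √v/3
K(p) = -2*p
K(u(y))*I(2) - 11 = -2*(1 - √3/6)*0 - 11 = (-2 + √3/3)*0 - 11 = 0 - 11 = -11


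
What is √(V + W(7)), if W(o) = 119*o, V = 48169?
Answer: √49002 ≈ 221.36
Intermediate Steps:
√(V + W(7)) = √(48169 + 119*7) = √(48169 + 833) = √49002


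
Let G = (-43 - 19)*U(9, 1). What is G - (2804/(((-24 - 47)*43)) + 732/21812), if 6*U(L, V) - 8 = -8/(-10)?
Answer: -22486911581/249720135 ≈ -90.048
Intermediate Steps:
U(L, V) = 22/15 (U(L, V) = 4/3 + (-8/(-10))/6 = 4/3 + (-8*(-1/10))/6 = 4/3 + (1/6)*(4/5) = 4/3 + 2/15 = 22/15)
G = -1364/15 (G = (-43 - 19)*(22/15) = -62*22/15 = -1364/15 ≈ -90.933)
G - (2804/(((-24 - 47)*43)) + 732/21812) = -1364/15 - (2804/(((-24 - 47)*43)) + 732/21812) = -1364/15 - (2804/((-71*43)) + 732*(1/21812)) = -1364/15 - (2804/(-3053) + 183/5453) = -1364/15 - (2804*(-1/3053) + 183/5453) = -1364/15 - (-2804/3053 + 183/5453) = -1364/15 - 1*(-14731513/16648009) = -1364/15 + 14731513/16648009 = -22486911581/249720135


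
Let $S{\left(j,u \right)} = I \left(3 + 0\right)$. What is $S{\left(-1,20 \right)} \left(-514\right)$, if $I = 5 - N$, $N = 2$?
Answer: $-4626$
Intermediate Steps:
$I = 3$ ($I = 5 - 2 = 3$)
$S{\left(j,u \right)} = 9$ ($S{\left(j,u \right)} = 3 \left(3 + 0\right) = 3 \cdot 3 = 9$)
$S{\left(-1,20 \right)} \left(-514\right) = 9 \left(-514\right) = -4626$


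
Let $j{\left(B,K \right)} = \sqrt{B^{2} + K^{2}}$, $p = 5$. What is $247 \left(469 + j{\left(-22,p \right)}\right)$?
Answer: $115843 + 247 \sqrt{509} \approx 1.2142 \cdot 10^{5}$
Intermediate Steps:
$247 \left(469 + j{\left(-22,p \right)}\right) = 247 \left(469 + \sqrt{\left(-22\right)^{2} + 5^{2}}\right) = 247 \left(469 + \sqrt{484 + 25}\right) = 247 \left(469 + \sqrt{509}\right) = 115843 + 247 \sqrt{509}$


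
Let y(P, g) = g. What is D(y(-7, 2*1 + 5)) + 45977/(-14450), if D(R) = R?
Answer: 55173/14450 ≈ 3.8182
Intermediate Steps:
D(y(-7, 2*1 + 5)) + 45977/(-14450) = (2*1 + 5) + 45977/(-14450) = (2 + 5) + 45977*(-1/14450) = 7 - 45977/14450 = 55173/14450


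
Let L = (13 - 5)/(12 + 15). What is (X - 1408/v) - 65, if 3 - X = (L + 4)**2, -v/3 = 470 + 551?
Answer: -59543590/744309 ≈ -79.999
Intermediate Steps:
L = 8/27 ≈ 0.29630
v = -3063 (v = -3*(470 + 551) = -3*1021 = -3063)
X = -11269/729 (X = 3 - (8/27 + 4)**2 = 3 - (116/27)**2 = 3 - 1*13456/729 = 3 - 13456/729 = -11269/729 ≈ -15.458)
(X - 1408/v) - 65 = (-11269/729 - 1408/(-3063)) - 65 = (-11269/729 - 1408*(-1/3063)) - 65 = (-11269/729 + 1408/3063) - 65 = -11163505/744309 - 65 = -59543590/744309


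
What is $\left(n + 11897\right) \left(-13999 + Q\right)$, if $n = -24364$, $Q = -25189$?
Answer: $488556796$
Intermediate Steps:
$\left(n + 11897\right) \left(-13999 + Q\right) = \left(-24364 + 11897\right) \left(-13999 - 25189\right) = \left(-12467\right) \left(-39188\right) = 488556796$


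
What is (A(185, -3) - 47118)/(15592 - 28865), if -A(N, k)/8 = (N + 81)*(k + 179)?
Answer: 421646/13273 ≈ 31.767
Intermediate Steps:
A(N, k) = -8*(81 + N)*(179 + k) (A(N, k) = -8*(N + 81)*(k + 179) = -8*(81 + N)*(179 + k))
(A(185, -3) - 47118)/(15592 - 28865) = ((-115992 - 1432*185 - 648*(-3) - 8*185*(-3)) - 47118)/(15592 - 28865) = ((-115992 - 264920 + 1944 + 4440) - 47118)/(-13273) = (-374528 - 47118)*(-1/13273) = -421646*(-1/13273) = 421646/13273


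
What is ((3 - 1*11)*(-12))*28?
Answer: 2688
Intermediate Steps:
((3 - 1*11)*(-12))*28 = ((3 - 11)*(-12))*28 = -8*(-12)*28 = 96*28 = 2688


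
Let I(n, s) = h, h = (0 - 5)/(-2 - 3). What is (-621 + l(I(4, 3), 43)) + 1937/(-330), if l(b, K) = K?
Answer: -192677/330 ≈ -583.87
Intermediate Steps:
h = 1 (h = -5/(-5) = -5*(-1/5) = 1)
I(n, s) = 1
(-621 + l(I(4, 3), 43)) + 1937/(-330) = (-621 + 43) + 1937/(-330) = -578 + 1937*(-1/330) = -578 - 1937/330 = -192677/330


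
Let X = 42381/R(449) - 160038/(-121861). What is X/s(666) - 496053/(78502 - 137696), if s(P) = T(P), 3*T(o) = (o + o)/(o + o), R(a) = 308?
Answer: 472255088064777/1110869765236 ≈ 425.12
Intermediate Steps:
T(o) = ⅓ (T(o) = ((o + o)/(o + o))/3 = ((2*o)/((2*o)))/3 = ((2*o)*(1/(2*o)))/3 = (⅓)*1 = ⅓)
s(P) = ⅓
X = 5213882745/37533188 (X = 42381/308 - 160038/(-121861) = 42381*(1/308) - 160038*(-1/121861) = 42381/308 + 160038/121861 = 5213882745/37533188 ≈ 138.91)
X/s(666) - 496053/(78502 - 137696) = 5213882745/(37533188*(⅓)) - 496053/(78502 - 137696) = (5213882745/37533188)*3 - 496053/(-59194) = 15641648235/37533188 - 496053*(-1/59194) = 15641648235/37533188 + 496053/59194 = 472255088064777/1110869765236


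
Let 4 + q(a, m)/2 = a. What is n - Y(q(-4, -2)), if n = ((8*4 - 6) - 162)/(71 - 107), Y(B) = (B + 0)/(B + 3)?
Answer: 298/117 ≈ 2.5470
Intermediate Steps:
q(a, m) = -8 + 2*a
Y(B) = B/(3 + B)
n = 34/9 (n = ((32 - 6) - 162)/(-36) = (26 - 162)*(-1/36) = -136*(-1/36) = 34/9 ≈ 3.7778)
n - Y(q(-4, -2)) = 34/9 - (-8 + 2*(-4))/(3 + (-8 + 2*(-4))) = 34/9 - (-8 - 8)/(3 + (-8 - 8)) = 34/9 - (-16)/(3 - 16) = 34/9 - (-16)/(-13) = 34/9 - (-16)*(-1)/13 = 34/9 - 1*16/13 = 34/9 - 16/13 = 298/117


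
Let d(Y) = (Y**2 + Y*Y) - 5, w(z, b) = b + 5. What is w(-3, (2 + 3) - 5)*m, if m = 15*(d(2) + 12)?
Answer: 1125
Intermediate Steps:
w(z, b) = 5 + b
d(Y) = -5 + 2*Y**2 (d(Y) = (Y**2 + Y**2) - 5 = 2*Y**2 - 5 = -5 + 2*Y**2)
m = 225 (m = 15*((-5 + 2*2**2) + 12) = 15*((-5 + 2*4) + 12) = 15*((-5 + 8) + 12) = 15*(3 + 12) = 15*15 = 225)
w(-3, (2 + 3) - 5)*m = (5 + ((2 + 3) - 5))*225 = (5 + (5 - 5))*225 = (5 + 0)*225 = 5*225 = 1125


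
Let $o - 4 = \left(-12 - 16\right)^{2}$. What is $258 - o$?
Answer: $-530$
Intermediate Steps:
$o = 788$ ($o = 4 + \left(-12 - 16\right)^{2} = 4 + \left(-28\right)^{2} = 4 + 784 = 788$)
$258 - o = 258 - 788 = -530$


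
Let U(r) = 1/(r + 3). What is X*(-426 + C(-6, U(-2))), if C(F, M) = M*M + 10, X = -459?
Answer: 190485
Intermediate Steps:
U(r) = 1/(3 + r)
C(F, M) = 10 + M² (C(F, M) = M² + 10 = 10 + M²)
X*(-426 + C(-6, U(-2))) = -459*(-426 + (10 + (1/(3 - 2))²)) = -459*(-426 + (10 + (1/1)²)) = -459*(-426 + (10 + 1²)) = -459*(-426 + (10 + 1)) = -459*(-426 + 11) = -459*(-415) = 190485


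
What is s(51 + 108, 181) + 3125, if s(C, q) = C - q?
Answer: 3103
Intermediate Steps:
s(51 + 108, 181) + 3125 = ((51 + 108) - 1*181) + 3125 = (159 - 181) + 3125 = -22 + 3125 = 3103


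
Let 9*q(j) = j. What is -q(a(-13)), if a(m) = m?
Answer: 13/9 ≈ 1.4444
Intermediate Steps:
q(j) = j/9
-q(a(-13)) = -(-13)/9 = -1*(-13/9) = 13/9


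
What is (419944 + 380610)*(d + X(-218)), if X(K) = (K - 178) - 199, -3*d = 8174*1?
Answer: -7972717286/3 ≈ -2.6576e+9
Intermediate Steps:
d = -8174/3 ≈ -2724.7
X(K) = -377 + K (X(K) = (-178 + K) - 199 = -377 + K)
(419944 + 380610)*(d + X(-218)) = (419944 + 380610)*(-8174/3 + (-377 - 218)) = 800554*(-8174/3 - 595) = 800554*(-9959/3) = -7972717286/3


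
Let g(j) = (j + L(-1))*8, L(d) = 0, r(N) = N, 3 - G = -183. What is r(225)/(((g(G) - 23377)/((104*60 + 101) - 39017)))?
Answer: 1050300/3127 ≈ 335.88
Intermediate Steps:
G = 186 (G = 3 - 1*(-183) = 3 + 183 = 186)
g(j) = 8*j (g(j) = (j + 0)*8 = j*8 = 8*j)
r(225)/(((g(G) - 23377)/((104*60 + 101) - 39017))) = 225/(((8*186 - 23377)/((104*60 + 101) - 39017))) = 225/(((1488 - 23377)/((6240 + 101) - 39017))) = 225/((-21889/(6341 - 39017))) = 225/((-21889/(-32676))) = 225/((-21889*(-1/32676))) = 225/(3127/4668) = 225*(4668/3127) = 1050300/3127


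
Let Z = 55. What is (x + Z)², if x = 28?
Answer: 6889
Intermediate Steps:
(x + Z)² = (28 + 55)² = 83² = 6889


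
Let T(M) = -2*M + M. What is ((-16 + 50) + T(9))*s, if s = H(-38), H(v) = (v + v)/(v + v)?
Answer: 25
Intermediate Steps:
H(v) = 1 (H(v) = (2*v)/((2*v)) = (2*v)*(1/(2*v)) = 1)
s = 1
T(M) = -M
((-16 + 50) + T(9))*s = ((-16 + 50) - 1*9)*1 = (34 - 9)*1 = 25*1 = 25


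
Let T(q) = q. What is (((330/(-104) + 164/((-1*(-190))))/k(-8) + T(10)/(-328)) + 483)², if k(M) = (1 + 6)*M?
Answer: 30013129206027408841/128646408217600 ≈ 2.3330e+5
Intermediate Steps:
k(M) = 7*M
(((330/(-104) + 164/((-1*(-190))))/k(-8) + T(10)/(-328)) + 483)² = (((330/(-104) + 164/((-1*(-190))))/((7*(-8))) + 10/(-328)) + 483)² = (((330*(-1/104) + 164/190)/(-56) + 10*(-1/328)) + 483)² = (((-165/52 + 164*(1/190))*(-1/56) - 5/164) + 483)² = (((-165/52 + 82/95)*(-1/56) - 5/164) + 483)² = ((-11411/4940*(-1/56) - 5/164) + 483)² = ((11411/276640 - 5/164) + 483)² = (122051/11342240 + 483)² = (5478423971/11342240)² = 30013129206027408841/128646408217600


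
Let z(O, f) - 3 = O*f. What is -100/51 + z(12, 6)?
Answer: 3725/51 ≈ 73.039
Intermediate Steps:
z(O, f) = 3 + O*f
-100/51 + z(12, 6) = -100/51 + (3 + 12*6) = -100*1/51 + (3 + 72) = -100/51 + 75 = 3725/51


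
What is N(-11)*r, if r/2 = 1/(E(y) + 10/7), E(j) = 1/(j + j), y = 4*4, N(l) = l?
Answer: -4928/327 ≈ -15.070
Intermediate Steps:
y = 16
E(j) = 1/(2*j)
r = 448/327 (r = 2/((½)/16 + 10/7) = 2/((½)*(1/16) + 10*(⅐)) = 2/(1/32 + 10/7) = 2/(327/224) = 2*(224/327) = 448/327 ≈ 1.3700)
N(-11)*r = -11*448/327 = -4928/327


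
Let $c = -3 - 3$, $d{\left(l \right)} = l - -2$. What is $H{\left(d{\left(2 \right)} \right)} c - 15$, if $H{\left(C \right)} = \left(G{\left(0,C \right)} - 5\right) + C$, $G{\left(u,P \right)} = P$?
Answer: $-33$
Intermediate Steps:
$d{\left(l \right)} = 2 + l$ ($d{\left(l \right)} = l + 2 = 2 + l$)
$H{\left(C \right)} = -5 + 2 C$ ($H{\left(C \right)} = \left(C - 5\right) + C = \left(-5 + C\right) + C = -5 + 2 C$)
$c = -6$ ($c = -3 - 3 = -6$)
$H{\left(d{\left(2 \right)} \right)} c - 15 = \left(-5 + 2 \left(2 + 2\right)\right) \left(-6\right) - 15 = \left(-5 + 2 \cdot 4\right) \left(-6\right) - 15 = \left(-5 + 8\right) \left(-6\right) - 15 = 3 \left(-6\right) - 15 = -18 - 15 = -33$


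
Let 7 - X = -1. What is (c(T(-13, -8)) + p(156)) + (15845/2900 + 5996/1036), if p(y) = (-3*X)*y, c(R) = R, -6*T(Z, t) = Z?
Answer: -1681224037/450660 ≈ -3730.6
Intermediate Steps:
T(Z, t) = -Z/6
X = 8 (X = 7 - 1*(-1) = 7 + 1 = 8)
p(y) = -24*y (p(y) = (-3*8)*y = -24*y)
(c(T(-13, -8)) + p(156)) + (15845/2900 + 5996/1036) = (-⅙*(-13) - 24*156) + (15845/2900 + 5996/1036) = (13/6 - 3744) + (15845*(1/2900) + 5996*(1/1036)) = -22451/6 + (3169/580 + 1499/259) = -22451/6 + 1690191/150220 = -1681224037/450660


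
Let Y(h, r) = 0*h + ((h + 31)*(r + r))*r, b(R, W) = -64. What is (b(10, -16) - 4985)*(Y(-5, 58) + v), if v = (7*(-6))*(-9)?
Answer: -885119994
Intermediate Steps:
v = 378 (v = -42*(-9) = 378)
Y(h, r) = 2*r**2*(31 + h) (Y(h, r) = 0 + ((31 + h)*(2*r))*r = 0 + (2*r*(31 + h))*r = 0 + 2*r**2*(31 + h) = 2*r**2*(31 + h))
(b(10, -16) - 4985)*(Y(-5, 58) + v) = (-64 - 4985)*(2*58**2*(31 - 5) + 378) = -5049*(2*3364*26 + 378) = -5049*(174928 + 378) = -5049*175306 = -885119994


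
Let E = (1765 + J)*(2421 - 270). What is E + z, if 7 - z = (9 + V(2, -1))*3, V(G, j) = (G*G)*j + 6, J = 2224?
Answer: 8580313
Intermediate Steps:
V(G, j) = 6 + j*G² (V(G, j) = G²*j + 6 = j*G² + 6 = 6 + j*G²)
E = 8580339 (E = (1765 + 2224)*(2421 - 270) = 3989*2151 = 8580339)
z = -26 (z = 7 - (9 + (6 - 1*2²))*3 = 7 - (9 + (6 - 1*4))*3 = 7 - (9 + (6 - 4))*3 = 7 - (9 + 2)*3 = 7 - 11*3 = 7 - 1*33 = 7 - 33 = -26)
E + z = 8580339 - 26 = 8580313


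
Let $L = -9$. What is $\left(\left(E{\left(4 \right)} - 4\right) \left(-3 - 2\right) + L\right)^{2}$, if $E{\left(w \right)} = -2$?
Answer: $441$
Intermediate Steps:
$\left(\left(E{\left(4 \right)} - 4\right) \left(-3 - 2\right) + L\right)^{2} = \left(\left(-2 - 4\right) \left(-3 - 2\right) - 9\right)^{2} = \left(\left(-6\right) \left(-5\right) - 9\right)^{2} = \left(30 - 9\right)^{2} = 21^{2} = 441$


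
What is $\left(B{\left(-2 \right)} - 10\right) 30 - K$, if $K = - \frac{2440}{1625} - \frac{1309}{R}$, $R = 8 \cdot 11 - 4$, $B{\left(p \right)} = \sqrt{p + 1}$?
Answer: $- \frac{1103369}{3900} + 30 i \approx -282.92 + 30.0 i$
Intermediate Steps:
$B{\left(p \right)} = \sqrt{1 + p}$
$R = 84$ ($R = 88 - 4 = 84$)
$K = - \frac{66631}{3900}$ ($K = - \frac{2440}{1625} - \frac{1309}{84} = \left(-2440\right) \frac{1}{1625} - \frac{187}{12} = - \frac{488}{325} - \frac{187}{12} = - \frac{66631}{3900} \approx -17.085$)
$\left(B{\left(-2 \right)} - 10\right) 30 - K = \left(\sqrt{1 - 2} - 10\right) 30 - - \frac{66631}{3900} = \left(\sqrt{-1} - 10\right) 30 + \frac{66631}{3900} = \left(i - 10\right) 30 + \frac{66631}{3900} = \left(-10 + i\right) 30 + \frac{66631}{3900} = \left(-300 + 30 i\right) + \frac{66631}{3900} = - \frac{1103369}{3900} + 30 i$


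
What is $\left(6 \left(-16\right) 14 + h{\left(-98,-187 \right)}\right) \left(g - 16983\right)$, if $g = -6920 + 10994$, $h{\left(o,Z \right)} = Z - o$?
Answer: $18498597$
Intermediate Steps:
$g = 4074$
$\left(6 \left(-16\right) 14 + h{\left(-98,-187 \right)}\right) \left(g - 16983\right) = \left(6 \left(-16\right) 14 - 89\right) \left(4074 - 16983\right) = \left(\left(-96\right) 14 + \left(-187 + 98\right)\right) \left(-12909\right) = \left(-1344 - 89\right) \left(-12909\right) = \left(-1433\right) \left(-12909\right) = 18498597$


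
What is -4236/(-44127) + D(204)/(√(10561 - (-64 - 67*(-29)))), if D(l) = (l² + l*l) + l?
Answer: 1412/14709 + 13906*√8682/1447 ≈ 895.55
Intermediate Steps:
D(l) = l + 2*l² (D(l) = (l² + l²) + l = 2*l² + l = l + 2*l²)
-4236/(-44127) + D(204)/(√(10561 - (-64 - 67*(-29)))) = -4236/(-44127) + (204*(1 + 2*204))/(√(10561 - (-64 - 67*(-29)))) = -4236*(-1/44127) + (204*(1 + 408))/(√(10561 - (-64 + 1943))) = 1412/14709 + (204*409)/(√(10561 - 1*1879)) = 1412/14709 + 83436/(√(10561 - 1879)) = 1412/14709 + 83436/(√8682) = 1412/14709 + 83436*(√8682/8682) = 1412/14709 + 13906*√8682/1447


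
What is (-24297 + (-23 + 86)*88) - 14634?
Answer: -33387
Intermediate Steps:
(-24297 + (-23 + 86)*88) - 14634 = (-24297 + 63*88) - 14634 = (-24297 + 5544) - 14634 = -18753 - 14634 = -33387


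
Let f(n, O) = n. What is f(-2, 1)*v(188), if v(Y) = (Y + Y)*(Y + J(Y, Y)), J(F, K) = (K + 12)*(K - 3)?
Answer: -27965376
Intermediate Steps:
J(F, K) = (-3 + K)*(12 + K) (J(F, K) = (12 + K)*(-3 + K) = (-3 + K)*(12 + K))
v(Y) = 2*Y*(-36 + Y² + 10*Y) (v(Y) = (Y + Y)*(Y + (-36 + Y² + 9*Y)) = (2*Y)*(-36 + Y² + 10*Y) = 2*Y*(-36 + Y² + 10*Y))
f(-2, 1)*v(188) = -4*188*(-36 + 188² + 10*188) = -4*188*(-36 + 35344 + 1880) = -4*188*37188 = -2*13982688 = -27965376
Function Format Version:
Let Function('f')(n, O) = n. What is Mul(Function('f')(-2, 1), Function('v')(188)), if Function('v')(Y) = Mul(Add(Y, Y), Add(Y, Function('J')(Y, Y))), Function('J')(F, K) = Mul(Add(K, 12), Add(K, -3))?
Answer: -27965376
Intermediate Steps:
Function('J')(F, K) = Mul(Add(-3, K), Add(12, K)) (Function('J')(F, K) = Mul(Add(12, K), Add(-3, K)) = Mul(Add(-3, K), Add(12, K)))
Function('v')(Y) = Mul(2, Y, Add(-36, Pow(Y, 2), Mul(10, Y))) (Function('v')(Y) = Mul(Add(Y, Y), Add(Y, Add(-36, Pow(Y, 2), Mul(9, Y)))) = Mul(Mul(2, Y), Add(-36, Pow(Y, 2), Mul(10, Y))) = Mul(2, Y, Add(-36, Pow(Y, 2), Mul(10, Y))))
Mul(Function('f')(-2, 1), Function('v')(188)) = Mul(-2, Mul(2, 188, Add(-36, Pow(188, 2), Mul(10, 188)))) = Mul(-2, Mul(2, 188, Add(-36, 35344, 1880))) = Mul(-2, Mul(2, 188, 37188)) = Mul(-2, 13982688) = -27965376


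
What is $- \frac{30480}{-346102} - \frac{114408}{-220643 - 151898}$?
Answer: $\frac{25475943648}{64468592591} \approx 0.39517$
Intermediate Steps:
$- \frac{30480}{-346102} - \frac{114408}{-220643 - 151898} = \left(-30480\right) \left(- \frac{1}{346102}\right) - \frac{114408}{-220643 - 151898} = \frac{15240}{173051} - \frac{114408}{-372541} = \frac{15240}{173051} - - \frac{114408}{372541} = \frac{15240}{173051} + \frac{114408}{372541} = \frac{25475943648}{64468592591}$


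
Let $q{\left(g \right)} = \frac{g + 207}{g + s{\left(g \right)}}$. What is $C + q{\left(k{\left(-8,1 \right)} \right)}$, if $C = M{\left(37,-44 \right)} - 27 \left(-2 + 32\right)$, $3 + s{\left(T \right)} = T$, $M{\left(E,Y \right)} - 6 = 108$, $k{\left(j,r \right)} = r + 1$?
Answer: $-487$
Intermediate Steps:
$k{\left(j,r \right)} = 1 + r$
$M{\left(E,Y \right)} = 114$ ($M{\left(E,Y \right)} = 6 + 108 = 114$)
$s{\left(T \right)} = -3 + T$
$C = -696$ ($C = 114 - 27 \left(-2 + 32\right) = 114 - 810 = -696$)
$q{\left(g \right)} = \frac{207 + g}{-3 + 2 g}$ ($q{\left(g \right)} = \frac{g + 207}{g + \left(-3 + g\right)} = \frac{207 + g}{-3 + 2 g}$)
$C + q{\left(k{\left(-8,1 \right)} \right)} = -696 + \frac{207 + \left(1 + 1\right)}{-3 + 2 \left(1 + 1\right)} = -696 + \frac{207 + 2}{-3 + 2 \cdot 2} = -696 + \frac{1}{-3 + 4} \cdot 209 = -696 + 1^{-1} \cdot 209 = -696 + 1 \cdot 209 = -696 + 209 = -487$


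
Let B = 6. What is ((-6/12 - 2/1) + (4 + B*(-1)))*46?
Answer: -207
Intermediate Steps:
((-6/12 - 2/1) + (4 + B*(-1)))*46 = ((-6/12 - 2/1) + (4 + 6*(-1)))*46 = ((-6*1/12 - 2*1) + (4 - 6))*46 = ((-½ - 2) - 2)*46 = (-5/2 - 2)*46 = -9/2*46 = -207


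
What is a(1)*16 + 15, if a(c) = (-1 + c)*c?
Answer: 15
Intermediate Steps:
a(c) = c*(-1 + c)
a(1)*16 + 15 = (1*(-1 + 1))*16 + 15 = (1*0)*16 + 15 = 0*16 + 15 = 0 + 15 = 15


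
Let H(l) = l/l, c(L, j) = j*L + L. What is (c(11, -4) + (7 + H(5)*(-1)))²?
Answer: 729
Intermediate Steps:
c(L, j) = L + L*j (c(L, j) = L*j + L = L + L*j)
H(l) = 1
(c(11, -4) + (7 + H(5)*(-1)))² = (11*(1 - 4) + (7 + 1*(-1)))² = (11*(-3) + (7 - 1))² = (-33 + 6)² = (-27)² = 729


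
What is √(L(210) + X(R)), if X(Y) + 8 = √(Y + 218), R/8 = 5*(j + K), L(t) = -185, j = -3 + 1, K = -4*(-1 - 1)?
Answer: √(-193 + √458) ≈ 13.1*I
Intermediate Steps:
K = 8 (K = -4*(-2) = 8)
j = -2
R = 240 (R = 8*(5*(-2 + 8)) = 8*(5*6) = 8*30 = 240)
X(Y) = -8 + √(218 + Y) (X(Y) = -8 + √(Y + 218) = -8 + √(218 + Y))
√(L(210) + X(R)) = √(-185 + (-8 + √(218 + 240))) = √(-185 + (-8 + √458)) = √(-193 + √458)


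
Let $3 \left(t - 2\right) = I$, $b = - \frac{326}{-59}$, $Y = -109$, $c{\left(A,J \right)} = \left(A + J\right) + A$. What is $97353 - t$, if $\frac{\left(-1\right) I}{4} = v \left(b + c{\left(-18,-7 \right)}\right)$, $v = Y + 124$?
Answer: $\frac{5699489}{59} \approx 96602.0$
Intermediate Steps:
$c{\left(A,J \right)} = J + 2 A$
$v = 15$ ($v = -109 + 124 = 15$)
$b = \frac{326}{59}$ ($b = \left(-326\right) \left(- \frac{1}{59}\right) = \frac{326}{59} \approx 5.5254$)
$I = \frac{132660}{59}$ ($I = - 4 \cdot 15 \left(\frac{326}{59} + \left(-7 + 2 \left(-18\right)\right)\right) = - 4 \cdot 15 \left(\frac{326}{59} - 43\right) = - 4 \cdot 15 \left(- \frac{2211}{59}\right) = \left(-4\right) \left(- \frac{33165}{59}\right) = \frac{132660}{59} \approx 2248.5$)
$t = \frac{44338}{59}$ ($t = 2 + \frac{1}{3} \cdot \frac{132660}{59} = 2 + \frac{44220}{59} = \frac{44338}{59} \approx 751.49$)
$97353 - t = 97353 - \frac{44338}{59} = \frac{5699489}{59}$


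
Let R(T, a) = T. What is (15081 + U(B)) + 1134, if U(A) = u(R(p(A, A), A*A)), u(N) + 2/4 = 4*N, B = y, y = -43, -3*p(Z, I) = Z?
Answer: 97631/6 ≈ 16272.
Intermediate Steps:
p(Z, I) = -Z/3
B = -43
u(N) = -½ + 4*N
U(A) = -½ - 4*A/3 (U(A) = -½ + 4*(-A/3) = -½ - 4*A/3)
(15081 + U(B)) + 1134 = (15081 + (-½ - 4/3*(-43))) + 1134 = (15081 + (-½ + 172/3)) + 1134 = (15081 + 341/6) + 1134 = 90827/6 + 1134 = 97631/6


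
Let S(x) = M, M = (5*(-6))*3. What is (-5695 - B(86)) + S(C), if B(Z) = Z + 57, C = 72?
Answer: -5928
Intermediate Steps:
B(Z) = 57 + Z
M = -90 (M = -30*3 = -90)
S(x) = -90
(-5695 - B(86)) + S(C) = (-5695 - (57 + 86)) - 90 = (-5695 - 1*143) - 90 = (-5695 - 143) - 90 = -5838 - 90 = -5928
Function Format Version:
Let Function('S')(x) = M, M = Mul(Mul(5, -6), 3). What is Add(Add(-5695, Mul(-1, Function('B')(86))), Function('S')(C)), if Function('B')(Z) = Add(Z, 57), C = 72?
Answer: -5928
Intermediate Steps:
Function('B')(Z) = Add(57, Z)
M = -90 (M = Mul(-30, 3) = -90)
Function('S')(x) = -90
Add(Add(-5695, Mul(-1, Function('B')(86))), Function('S')(C)) = Add(Add(-5695, Mul(-1, Add(57, 86))), -90) = Add(Add(-5695, Mul(-1, 143)), -90) = Add(Add(-5695, -143), -90) = Add(-5838, -90) = -5928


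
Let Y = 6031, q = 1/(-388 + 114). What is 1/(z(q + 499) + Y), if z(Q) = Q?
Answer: 274/1789219 ≈ 0.00015314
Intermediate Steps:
q = -1/274 (q = 1/(-274) = -1/274 ≈ -0.0036496)
1/(z(q + 499) + Y) = 1/((-1/274 + 499) + 6031) = 1/(136725/274 + 6031) = 1/(1789219/274) = 274/1789219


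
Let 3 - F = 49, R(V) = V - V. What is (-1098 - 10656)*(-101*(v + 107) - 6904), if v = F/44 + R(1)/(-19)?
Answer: 2276273763/11 ≈ 2.0693e+8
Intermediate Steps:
R(V) = 0
F = -46 (F = 3 - 1*49 = 3 - 49 = -46)
v = -23/22 (v = -46/44 + 0/(-19) = -46*1/44 + 0*(-1/19) = -23/22 + 0 = -23/22 ≈ -1.0455)
(-1098 - 10656)*(-101*(v + 107) - 6904) = (-1098 - 10656)*(-101*(-23/22 + 107) - 6904) = -11754*(-101*2331/22 - 6904) = -11754*(-235431/22 - 6904) = -11754*(-387319/22) = 2276273763/11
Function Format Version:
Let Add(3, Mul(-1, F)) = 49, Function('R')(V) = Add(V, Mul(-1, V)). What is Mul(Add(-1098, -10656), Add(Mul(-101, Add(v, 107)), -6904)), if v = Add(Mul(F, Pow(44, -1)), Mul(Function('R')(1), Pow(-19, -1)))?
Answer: Rational(2276273763, 11) ≈ 2.0693e+8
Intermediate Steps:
Function('R')(V) = 0
F = -46 (F = Add(3, Mul(-1, 49)) = Add(3, -49) = -46)
v = Rational(-23, 22) (v = Add(Mul(-46, Pow(44, -1)), Mul(0, Pow(-19, -1))) = Add(Mul(-46, Rational(1, 44)), Mul(0, Rational(-1, 19))) = Add(Rational(-23, 22), 0) = Rational(-23, 22) ≈ -1.0455)
Mul(Add(-1098, -10656), Add(Mul(-101, Add(v, 107)), -6904)) = Mul(Add(-1098, -10656), Add(Mul(-101, Add(Rational(-23, 22), 107)), -6904)) = Mul(-11754, Add(Mul(-101, Rational(2331, 22)), -6904)) = Mul(-11754, Add(Rational(-235431, 22), -6904)) = Mul(-11754, Rational(-387319, 22)) = Rational(2276273763, 11)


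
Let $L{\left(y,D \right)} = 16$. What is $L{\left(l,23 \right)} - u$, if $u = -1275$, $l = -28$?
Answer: $1291$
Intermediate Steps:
$L{\left(l,23 \right)} - u = 16 - -1275 = 16 + 1275 = 1291$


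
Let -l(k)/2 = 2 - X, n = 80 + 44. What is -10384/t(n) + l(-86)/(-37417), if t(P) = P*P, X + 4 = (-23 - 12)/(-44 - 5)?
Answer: -5481107/8119489 ≈ -0.67506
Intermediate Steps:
n = 124
X = -23/7 (X = -4 + (-23 - 12)/(-44 - 5) = -4 - 35/(-49) = -4 - 35*(-1/49) = -4 + 5/7 = -23/7 ≈ -3.2857)
l(k) = -74/7 (l(k) = -2*(2 - 1*(-23/7)) = -2*(2 + 23/7) = -2*37/7 = -74/7)
t(P) = P²
-10384/t(n) + l(-86)/(-37417) = -10384/(124²) - 74/7/(-37417) = -10384/15376 - 74/7*(-1/37417) = -10384*1/15376 + 74/261919 = -649/961 + 74/261919 = -5481107/8119489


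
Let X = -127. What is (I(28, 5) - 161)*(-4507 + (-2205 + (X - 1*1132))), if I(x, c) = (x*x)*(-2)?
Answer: 13781859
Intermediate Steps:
I(x, c) = -2*x² (I(x, c) = x²*(-2) = -2*x²)
(I(28, 5) - 161)*(-4507 + (-2205 + (X - 1*1132))) = (-2*28² - 161)*(-4507 + (-2205 + (-127 - 1*1132))) = (-2*784 - 161)*(-4507 + (-2205 + (-127 - 1132))) = (-1568 - 161)*(-4507 + (-2205 - 1259)) = -1729*(-4507 - 3464) = -1729*(-7971) = 13781859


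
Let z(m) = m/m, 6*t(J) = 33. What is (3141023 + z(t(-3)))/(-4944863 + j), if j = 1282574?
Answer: -1047008/1220763 ≈ -0.85767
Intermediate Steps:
t(J) = 11/2 (t(J) = (⅙)*33 = 11/2)
z(m) = 1
(3141023 + z(t(-3)))/(-4944863 + j) = (3141023 + 1)/(-4944863 + 1282574) = 3141024/(-3662289) = 3141024*(-1/3662289) = -1047008/1220763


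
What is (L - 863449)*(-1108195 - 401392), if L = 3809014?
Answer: -4446586631655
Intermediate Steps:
(L - 863449)*(-1108195 - 401392) = (3809014 - 863449)*(-1108195 - 401392) = 2945565*(-1509587) = -4446586631655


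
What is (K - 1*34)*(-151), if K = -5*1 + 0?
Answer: 5889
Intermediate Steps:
K = -5 (K = -5 + 0 = -5)
(K - 1*34)*(-151) = (-5 - 1*34)*(-151) = (-5 - 34)*(-151) = -39*(-151) = 5889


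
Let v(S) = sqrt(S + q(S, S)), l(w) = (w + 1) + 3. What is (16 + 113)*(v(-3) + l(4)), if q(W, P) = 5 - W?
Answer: 1032 + 129*sqrt(5) ≈ 1320.5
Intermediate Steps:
l(w) = 4 + w (l(w) = (1 + w) + 3 = 4 + w)
v(S) = sqrt(5) (v(S) = sqrt(S + (5 - S)) = sqrt(5))
(16 + 113)*(v(-3) + l(4)) = (16 + 113)*(sqrt(5) + (4 + 4)) = 129*(sqrt(5) + 8) = 129*(8 + sqrt(5)) = 1032 + 129*sqrt(5)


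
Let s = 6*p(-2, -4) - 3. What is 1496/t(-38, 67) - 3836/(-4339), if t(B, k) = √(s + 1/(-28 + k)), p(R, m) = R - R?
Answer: 3836/4339 - 748*I*√1131/29 ≈ 0.88407 - 867.43*I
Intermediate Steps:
p(R, m) = 0
s = -3 (s = 6*0 - 3 = 0 - 3 = -3)
t(B, k) = √(-3 + 1/(-28 + k))
1496/t(-38, 67) - 3836/(-4339) = 1496/(√((85 - 3*67)/(-28 + 67))) - 3836/(-4339) = 1496/(√((85 - 201)/39)) - 3836*(-1/4339) = 1496/(√((1/39)*(-116))) + 3836/4339 = 1496/(√(-116/39)) + 3836/4339 = 1496/((2*I*√1131/39)) + 3836/4339 = 1496*(-I*√1131/58) + 3836/4339 = -748*I*√1131/29 + 3836/4339 = 3836/4339 - 748*I*√1131/29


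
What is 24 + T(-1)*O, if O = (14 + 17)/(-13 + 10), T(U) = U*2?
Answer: 134/3 ≈ 44.667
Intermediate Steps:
T(U) = 2*U
O = -31/3 (O = 31/(-3) = 31*(-⅓) = -31/3 ≈ -10.333)
24 + T(-1)*O = 24 + (2*(-1))*(-31/3) = 24 - 2*(-31/3) = 24 + 62/3 = 134/3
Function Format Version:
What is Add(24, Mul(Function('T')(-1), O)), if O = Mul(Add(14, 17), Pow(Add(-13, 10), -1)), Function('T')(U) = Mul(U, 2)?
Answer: Rational(134, 3) ≈ 44.667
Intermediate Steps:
Function('T')(U) = Mul(2, U)
O = Rational(-31, 3) (O = Mul(31, Pow(-3, -1)) = Mul(31, Rational(-1, 3)) = Rational(-31, 3) ≈ -10.333)
Add(24, Mul(Function('T')(-1), O)) = Add(24, Mul(Mul(2, -1), Rational(-31, 3))) = Add(24, Mul(-2, Rational(-31, 3))) = Add(24, Rational(62, 3)) = Rational(134, 3)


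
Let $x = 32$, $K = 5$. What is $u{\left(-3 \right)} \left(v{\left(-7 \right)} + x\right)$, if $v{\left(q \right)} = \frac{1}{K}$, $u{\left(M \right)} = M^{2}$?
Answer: $\frac{1449}{5} \approx 289.8$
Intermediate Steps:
$v{\left(q \right)} = \frac{1}{5}$
$u{\left(-3 \right)} \left(v{\left(-7 \right)} + x\right) = \left(-3\right)^{2} \left(\frac{1}{5} + 32\right) = 9 \cdot \frac{161}{5} = \frac{1449}{5}$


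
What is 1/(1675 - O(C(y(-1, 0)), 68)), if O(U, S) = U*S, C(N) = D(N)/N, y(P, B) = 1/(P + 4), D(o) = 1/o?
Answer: 1/1063 ≈ 0.00094073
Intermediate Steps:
D(o) = 1/o
y(P, B) = 1/(4 + P)
C(N) = N⁻² (C(N) = 1/(N*N) = N⁻²)
O(U, S) = S*U
1/(1675 - O(C(y(-1, 0)), 68)) = 1/(1675 - 68/(1/(4 - 1))²) = 1/(1675 - 68/(1/3)²) = 1/(1675 - 68/3⁻²) = 1/(1675 - 68*9) = 1/(1675 - 1*612) = 1/(1675 - 612) = 1/1063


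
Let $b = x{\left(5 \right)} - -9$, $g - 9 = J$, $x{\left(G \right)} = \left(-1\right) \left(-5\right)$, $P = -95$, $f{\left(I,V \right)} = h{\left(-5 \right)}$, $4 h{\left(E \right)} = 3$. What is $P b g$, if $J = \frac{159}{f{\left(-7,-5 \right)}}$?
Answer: $-293930$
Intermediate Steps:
$h{\left(E \right)} = \frac{3}{4}$ ($h{\left(E \right)} = \frac{1}{4} \cdot 3 = \frac{3}{4}$)
$f{\left(I,V \right)} = \frac{3}{4}$
$x{\left(G \right)} = 5$
$J = 212$ ($J = \frac{159}{\frac{3}{4}} = 159 \cdot \frac{4}{3} = 212$)
$g = 221$ ($g = 9 + 212 = 221$)
$b = 14$ ($b = 5 - -9 = 5 + 9 = 14$)
$P b g = \left(-95\right) 14 \cdot 221 = \left(-1330\right) 221 = -293930$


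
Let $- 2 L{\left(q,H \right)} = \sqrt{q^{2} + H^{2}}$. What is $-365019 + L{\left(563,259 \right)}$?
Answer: $-365019 - \frac{5 \sqrt{15362}}{2} \approx -3.6533 \cdot 10^{5}$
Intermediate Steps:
$L{\left(q,H \right)} = - \frac{\sqrt{H^{2} + q^{2}}}{2}$ ($L{\left(q,H \right)} = - \frac{\sqrt{q^{2} + H^{2}}}{2} = - \frac{\sqrt{H^{2} + q^{2}}}{2}$)
$-365019 + L{\left(563,259 \right)} = -365019 - \frac{\sqrt{259^{2} + 563^{2}}}{2} = -365019 - \frac{\sqrt{67081 + 316969}}{2} = -365019 - \frac{\sqrt{384050}}{2} = -365019 - \frac{5 \sqrt{15362}}{2}$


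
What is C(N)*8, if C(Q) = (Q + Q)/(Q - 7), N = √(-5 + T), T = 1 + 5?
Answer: -8/3 ≈ -2.6667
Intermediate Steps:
T = 6
N = 1 (N = √(-5 + 6) = √1 = 1)
C(Q) = 2*Q/(-7 + Q) (C(Q) = (2*Q)/(-7 + Q) = 2*Q/(-7 + Q))
C(N)*8 = (2*1/(-7 + 1))*8 = (2*1/(-6))*8 = (2*1*(-⅙))*8 = -⅓*8 = -8/3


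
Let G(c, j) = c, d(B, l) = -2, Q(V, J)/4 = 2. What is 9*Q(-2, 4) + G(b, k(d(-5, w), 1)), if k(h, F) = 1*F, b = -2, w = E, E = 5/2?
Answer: 70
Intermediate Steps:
E = 5/2 (E = 5*(½) = 5/2 ≈ 2.5000)
Q(V, J) = 8 (Q(V, J) = 4*2 = 8)
w = 5/2 ≈ 2.5000
k(h, F) = F
9*Q(-2, 4) + G(b, k(d(-5, w), 1)) = 9*8 - 2 = 72 - 2 = 70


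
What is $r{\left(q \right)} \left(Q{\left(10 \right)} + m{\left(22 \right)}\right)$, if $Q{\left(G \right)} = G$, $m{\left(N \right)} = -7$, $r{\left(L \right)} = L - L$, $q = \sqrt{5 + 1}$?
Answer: $0$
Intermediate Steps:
$q = \sqrt{6} \approx 2.4495$
$r{\left(L \right)} = 0$
$r{\left(q \right)} \left(Q{\left(10 \right)} + m{\left(22 \right)}\right) = 0 \left(10 - 7\right) = 0 \cdot 3 = 0$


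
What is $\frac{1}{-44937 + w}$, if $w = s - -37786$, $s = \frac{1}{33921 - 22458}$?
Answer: $- \frac{11463}{81971912} \approx -0.00013984$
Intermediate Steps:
$s = \frac{1}{11463} \approx 8.7237 \cdot 10^{-5}$
$w = \frac{433140919}{11463}$ ($w = \frac{1}{11463} - -37786 = \frac{1}{11463} + 37786 = \frac{433140919}{11463} \approx 37786.0$)
$\frac{1}{-44937 + w} = \frac{1}{-44937 + \frac{433140919}{11463}} = \frac{1}{- \frac{81971912}{11463}} = - \frac{11463}{81971912}$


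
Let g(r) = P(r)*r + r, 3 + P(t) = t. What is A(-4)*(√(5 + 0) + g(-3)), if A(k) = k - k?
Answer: 0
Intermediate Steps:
P(t) = -3 + t
A(k) = 0
g(r) = r + r*(-3 + r) (g(r) = (-3 + r)*r + r = r*(-3 + r) + r = r + r*(-3 + r))
A(-4)*(√(5 + 0) + g(-3)) = 0*(√(5 + 0) - 3*(-2 - 3)) = 0*(√5 - 3*(-5)) = 0*(√5 + 15) = 0*(15 + √5) = 0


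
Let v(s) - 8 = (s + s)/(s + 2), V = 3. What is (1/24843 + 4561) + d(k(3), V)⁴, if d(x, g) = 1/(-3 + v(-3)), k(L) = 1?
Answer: 1658955981127/363726363 ≈ 4561.0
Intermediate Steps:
v(s) = 8 + 2*s/(2 + s) (v(s) = 8 + (s + s)/(s + 2) = 8 + (2*s)/(2 + s) = 8 + 2*s/(2 + s))
d(x, g) = 1/11 (d(x, g) = 1/(-3 + 2*(8 + 5*(-3))/(2 - 3)) = 1/(-3 + 2*(8 - 15)/(-1)) = 1/(-3 + 2*(-1)*(-7)) = 1/(-3 + 14) = 1/11)
(1/24843 + 4561) + d(k(3), V)⁴ = (1/24843 + 4561) + (1/11)⁴ = (1/24843 + 4561) + 1/14641 = 113308924/24843 + 1/14641 = 1658955981127/363726363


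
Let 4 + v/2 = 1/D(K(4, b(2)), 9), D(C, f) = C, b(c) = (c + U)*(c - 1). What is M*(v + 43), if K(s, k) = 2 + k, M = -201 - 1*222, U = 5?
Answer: -14899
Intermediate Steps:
b(c) = (-1 + c)*(5 + c) (b(c) = (c + 5)*(c - 1) = (5 + c)*(-1 + c) = (-1 + c)*(5 + c))
M = -423 (M = -201 - 222 = -423)
v = -70/9 (v = -8 + 2/(2 + (-5 + 2² + 4*2)) = -8 + 2/(2 + (-5 + 4 + 8)) = -8 + 2/(2 + 7) = -8 + 2/9 = -70/9 ≈ -7.7778)
M*(v + 43) = -423*(-70/9 + 43) = -423*317/9 = -14899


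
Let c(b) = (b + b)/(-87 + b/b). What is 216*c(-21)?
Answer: 4536/43 ≈ 105.49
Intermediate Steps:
c(b) = -b/43 (c(b) = (2*b)/(-87 + 1) = (2*b)/(-86) = (2*b)*(-1/86) = -b/43)
216*c(-21) = 216*(-1/43*(-21)) = 216*(21/43) = 4536/43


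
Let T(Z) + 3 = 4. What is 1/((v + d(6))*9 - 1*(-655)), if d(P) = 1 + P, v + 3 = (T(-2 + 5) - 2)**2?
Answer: 1/700 ≈ 0.0014286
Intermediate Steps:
T(Z) = 1 (T(Z) = -3 + 4 = 1)
v = -2 (v = -3 + (1 - 2)**2 = -3 + (-1)**2 = -3 + 1 = -2)
1/((v + d(6))*9 - 1*(-655)) = 1/((-2 + (1 + 6))*9 - 1*(-655)) = 1/((-2 + 7)*9 + 655) = 1/(5*9 + 655) = 1/(45 + 655) = 1/700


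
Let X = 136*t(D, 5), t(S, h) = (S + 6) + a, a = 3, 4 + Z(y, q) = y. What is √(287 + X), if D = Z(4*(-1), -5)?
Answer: 3*√47 ≈ 20.567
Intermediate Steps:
Z(y, q) = -4 + y
D = -8 (D = -4 + 4*(-1) = -4 - 4 = -8)
t(S, h) = 9 + S (t(S, h) = (S + 6) + 3 = (6 + S) + 3 = 9 + S)
X = 136 (X = 136*(9 - 8) = 136*1 = 136)
√(287 + X) = √(287 + 136) = √423 = 3*√47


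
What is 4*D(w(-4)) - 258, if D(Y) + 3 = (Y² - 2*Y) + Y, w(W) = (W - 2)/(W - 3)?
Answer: -13254/49 ≈ -270.49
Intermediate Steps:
w(W) = (-2 + W)/(-3 + W)
D(Y) = -3 + Y² - Y (D(Y) = -3 + ((Y² - 2*Y) + Y) = -3 + (Y² - Y) = -3 + Y² - Y)
4*D(w(-4)) - 258 = 4*(-3 + ((-2 - 4)/(-3 - 4))² - (-2 - 4)/(-3 - 4)) - 258 = 4*(-3 + (-6/(-7))² - (-6)/(-7)) - 258 = 4*(-3 + (-⅐*(-6))² - (-1)*(-6)/7) - 258 = 4*(-3 + (6/7)² - 1*6/7) - 258 = 4*(-3 + 36/49 - 6/7) - 258 = 4*(-153/49) - 258 = -612/49 - 258 = -13254/49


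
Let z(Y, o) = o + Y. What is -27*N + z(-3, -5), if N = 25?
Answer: -683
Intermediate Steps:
z(Y, o) = Y + o
-27*N + z(-3, -5) = -27*25 + (-3 - 5) = -675 - 8 = -683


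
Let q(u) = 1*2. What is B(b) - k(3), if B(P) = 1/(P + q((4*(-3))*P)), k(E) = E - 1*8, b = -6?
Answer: 19/4 ≈ 4.7500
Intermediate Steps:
k(E) = -8 + E (k(E) = E - 8 = -8 + E)
q(u) = 2
B(P) = 1/(2 + P) (B(P) = 1/(P + 2) = 1/(2 + P))
B(b) - k(3) = 1/(2 - 6) - (-8 + 3) = 1/(-4) - 1*(-5) = -1/4 + 5 = 19/4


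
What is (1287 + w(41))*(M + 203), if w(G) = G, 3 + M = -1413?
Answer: -1610864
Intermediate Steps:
M = -1416 (M = -3 - 1413 = -1416)
(1287 + w(41))*(M + 203) = (1287 + 41)*(-1416 + 203) = 1328*(-1213) = -1610864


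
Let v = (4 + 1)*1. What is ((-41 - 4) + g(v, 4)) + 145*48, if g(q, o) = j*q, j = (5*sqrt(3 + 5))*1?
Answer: 6915 + 50*sqrt(2) ≈ 6985.7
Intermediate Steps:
v = 5 (v = 5*1 = 5)
j = 10*sqrt(2) (j = (5*sqrt(8))*1 = (5*(2*sqrt(2)))*1 = (10*sqrt(2))*1 = 10*sqrt(2) ≈ 14.142)
g(q, o) = 10*q*sqrt(2) (g(q, o) = (10*sqrt(2))*q = 10*q*sqrt(2))
((-41 - 4) + g(v, 4)) + 145*48 = ((-41 - 4) + 10*5*sqrt(2)) + 145*48 = (-45 + 50*sqrt(2)) + 6960 = 6915 + 50*sqrt(2)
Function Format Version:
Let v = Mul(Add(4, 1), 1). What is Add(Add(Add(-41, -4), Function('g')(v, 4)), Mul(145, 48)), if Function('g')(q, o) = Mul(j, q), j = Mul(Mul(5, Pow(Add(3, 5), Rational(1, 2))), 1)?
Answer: Add(6915, Mul(50, Pow(2, Rational(1, 2)))) ≈ 6985.7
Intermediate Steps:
v = 5 (v = Mul(5, 1) = 5)
j = Mul(10, Pow(2, Rational(1, 2))) (j = Mul(Mul(5, Pow(8, Rational(1, 2))), 1) = Mul(Mul(5, Mul(2, Pow(2, Rational(1, 2)))), 1) = Mul(Mul(10, Pow(2, Rational(1, 2))), 1) = Mul(10, Pow(2, Rational(1, 2))) ≈ 14.142)
Function('g')(q, o) = Mul(10, q, Pow(2, Rational(1, 2))) (Function('g')(q, o) = Mul(Mul(10, Pow(2, Rational(1, 2))), q) = Mul(10, q, Pow(2, Rational(1, 2))))
Add(Add(Add(-41, -4), Function('g')(v, 4)), Mul(145, 48)) = Add(Add(Add(-41, -4), Mul(10, 5, Pow(2, Rational(1, 2)))), Mul(145, 48)) = Add(Add(-45, Mul(50, Pow(2, Rational(1, 2)))), 6960) = Add(6915, Mul(50, Pow(2, Rational(1, 2))))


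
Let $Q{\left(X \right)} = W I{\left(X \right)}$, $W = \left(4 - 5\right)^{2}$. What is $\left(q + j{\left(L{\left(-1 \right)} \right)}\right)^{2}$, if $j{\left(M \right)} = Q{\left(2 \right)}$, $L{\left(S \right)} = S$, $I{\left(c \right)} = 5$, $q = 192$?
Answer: $38809$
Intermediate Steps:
$W = 1$ ($W = \left(-1\right)^{2} = 1$)
$Q{\left(X \right)} = 5$ ($Q{\left(X \right)} = 1 \cdot 5 = 5$)
$j{\left(M \right)} = 5$
$\left(q + j{\left(L{\left(-1 \right)} \right)}\right)^{2} = \left(192 + 5\right)^{2} = 197^{2} = 38809$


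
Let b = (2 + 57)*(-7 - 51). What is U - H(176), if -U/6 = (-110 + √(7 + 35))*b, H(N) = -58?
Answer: -2258462 + 20532*√42 ≈ -2.1254e+6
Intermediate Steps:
b = -3422 (b = 59*(-58) = -3422)
U = -2258520 + 20532*√42 (U = -6*(-110 + √(7 + 35))*(-3422) = -6*(-110 + √42)*(-3422) = -6*(376420 - 3422*√42) = -2258520 + 20532*√42 ≈ -2.1255e+6)
U - H(176) = (-2258520 + 20532*√42) - 1*(-58) = (-2258520 + 20532*√42) + 58 = -2258462 + 20532*√42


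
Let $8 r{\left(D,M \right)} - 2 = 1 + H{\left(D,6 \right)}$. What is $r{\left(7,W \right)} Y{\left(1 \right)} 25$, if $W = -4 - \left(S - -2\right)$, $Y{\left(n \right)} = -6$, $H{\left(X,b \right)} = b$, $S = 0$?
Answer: $- \frac{675}{4} \approx -168.75$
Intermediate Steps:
$W = -6$ ($W = -4 - \left(0 - -2\right) = -4 - \left(0 + 2\right) = -4 - 2 = -6$)
$r{\left(D,M \right)} = \frac{9}{8}$ ($r{\left(D,M \right)} = \frac{1}{4} + \frac{1 + 6}{8} = \frac{1}{4} + \frac{1}{8} \cdot 7 = \frac{1}{4} + \frac{7}{8} = \frac{9}{8}$)
$r{\left(7,W \right)} Y{\left(1 \right)} 25 = \frac{9}{8} \left(-6\right) 25 = \left(- \frac{27}{4}\right) 25 = - \frac{675}{4}$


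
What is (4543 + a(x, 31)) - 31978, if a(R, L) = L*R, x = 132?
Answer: -23343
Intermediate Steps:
(4543 + a(x, 31)) - 31978 = (4543 + 31*132) - 31978 = (4543 + 4092) - 31978 = 8635 - 31978 = -23343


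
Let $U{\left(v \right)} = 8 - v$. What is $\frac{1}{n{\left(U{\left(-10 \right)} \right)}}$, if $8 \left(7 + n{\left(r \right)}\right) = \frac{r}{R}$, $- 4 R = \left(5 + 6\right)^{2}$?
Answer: $- \frac{121}{856} \approx -0.14136$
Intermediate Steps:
$R = - \frac{121}{4}$ ($R = - \frac{\left(5 + 6\right)^{2}}{4} = - \frac{11^{2}}{4} = \left(- \frac{1}{4}\right) 121 = - \frac{121}{4} \approx -30.25$)
$n{\left(r \right)} = -7 - \frac{r}{242}$ ($n{\left(r \right)} = -7 + \frac{r \frac{1}{- \frac{121}{4}}}{8} = -7 + \frac{r \left(- \frac{4}{121}\right)}{8} = -7 + \frac{\left(- \frac{4}{121}\right) r}{8} = -7 - \frac{r}{242}$)
$\frac{1}{n{\left(U{\left(-10 \right)} \right)}} = \frac{1}{-7 - \frac{8 - -10}{242}} = \frac{1}{-7 - \frac{8 + 10}{242}} = \frac{1}{-7 - \frac{9}{121}} = \frac{1}{- \frac{856}{121}} = - \frac{121}{856}$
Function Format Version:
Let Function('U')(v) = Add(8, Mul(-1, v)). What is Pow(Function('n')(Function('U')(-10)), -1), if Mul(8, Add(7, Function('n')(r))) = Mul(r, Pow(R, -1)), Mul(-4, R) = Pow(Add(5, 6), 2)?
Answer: Rational(-121, 856) ≈ -0.14136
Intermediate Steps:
R = Rational(-121, 4) (R = Mul(Rational(-1, 4), Pow(Add(5, 6), 2)) = Mul(Rational(-1, 4), Pow(11, 2)) = Mul(Rational(-1, 4), 121) = Rational(-121, 4) ≈ -30.250)
Function('n')(r) = Add(-7, Mul(Rational(-1, 242), r)) (Function('n')(r) = Add(-7, Mul(Rational(1, 8), Mul(r, Pow(Rational(-121, 4), -1)))) = Add(-7, Mul(Rational(1, 8), Mul(r, Rational(-4, 121)))) = Add(-7, Mul(Rational(1, 8), Mul(Rational(-4, 121), r))) = Add(-7, Mul(Rational(-1, 242), r)))
Pow(Function('n')(Function('U')(-10)), -1) = Pow(Add(-7, Mul(Rational(-1, 242), Add(8, Mul(-1, -10)))), -1) = Pow(Add(-7, Mul(Rational(-1, 242), Add(8, 10))), -1) = Pow(Add(-7, Mul(Rational(-1, 242), 18)), -1) = Pow(Add(-7, Rational(-9, 121)), -1) = Pow(Rational(-856, 121), -1) = Rational(-121, 856)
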